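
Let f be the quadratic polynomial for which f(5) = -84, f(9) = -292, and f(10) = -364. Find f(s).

f(s) = -4s^2 + 4s - 4

Using the Lagrange interpolation formula with nodes 5, 9, 10:
  L_0(s) = (s - 9)(s - 10) / 20
  L_1(s) = (s - 5)(s - 10) / -4
  L_2(s) = (s - 5)(s - 9) / 5
Then f(s) = -84·L_0(s) - 292·L_1(s) - 364·L_2(s).
Expanding and collecting terms gives f(s) = -4s^2 + 4s - 4.
Check: f(5) = -84. ✓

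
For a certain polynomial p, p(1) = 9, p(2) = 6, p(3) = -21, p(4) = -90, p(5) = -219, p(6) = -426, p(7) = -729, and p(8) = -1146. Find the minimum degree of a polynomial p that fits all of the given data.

3

Forward differences of the values at u = 1, 2, 3, 4, 5, 6, 7, 8:
  p  : 9  6  -21  -90  -219  -426  -729  -1146
  Δ  : -3  -27  -69  -129  -207  -303  -417
  Δ^2: -24  -42  -60  -78  -96  -114
  Δ^3: -18  -18  -18  -18  -18
  Δ^4: 0  0  0  0
  Δ^5: 0  0  0
  Δ^6: 0  0
  Δ^7: 0
The third differences are constant (-18) and nonzero, while all higher differences vanish, so the minimal degree is 3.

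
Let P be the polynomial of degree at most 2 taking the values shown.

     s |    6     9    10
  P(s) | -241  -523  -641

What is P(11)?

Using the Lagrange interpolation formula with nodes 6, 9, 10:
  L_0(s) = (s - 9)(s - 10) / 12
  L_1(s) = (s - 6)(s - 10) / -3
  L_2(s) = (s - 6)(s - 9) / 4
Then P(s) = -241·L_0(s) - 523·L_1(s) - 641·L_2(s).
Expanding and collecting terms gives P(s) = -6s² - 4s - 1.
Evaluating at s = 11: P(11) = -771.

-771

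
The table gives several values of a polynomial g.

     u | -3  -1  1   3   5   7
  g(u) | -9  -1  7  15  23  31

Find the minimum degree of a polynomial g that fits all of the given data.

1

Forward differences of the values at u = -3, -1, 1, 3, 5, 7:
  g  : -9  -1  7  15  23  31
  Δ  : 8  8  8  8  8
  Δ^2: 0  0  0  0
  Δ^3: 0  0  0
  Δ^4: 0  0
  Δ^5: 0
The first differences are constant (8) and nonzero, while all higher differences vanish, so the minimal degree is 1.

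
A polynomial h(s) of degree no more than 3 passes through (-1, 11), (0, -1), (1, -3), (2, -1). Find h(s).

h(s) = -s^3 + 5s^2 - 6s - 1

Using the Lagrange interpolation formula with nodes -1, 0, 1, 2:
  L_0(s) = s(s - 1)(s - 2) / -6
  L_1(s) = (s + 1)(s - 1)(s - 2) / 2
  L_2(s) = (s + 1)s(s - 2) / -2
  L_3(s) = (s + 1)s(s - 1) / 6
Then h(s) = 11·L_0(s) - 1·L_1(s) - 3·L_2(s) - 1·L_3(s).
Expanding and collecting terms gives h(s) = -s^3 + 5s^2 - 6s - 1.
Check: h(1) = -3. ✓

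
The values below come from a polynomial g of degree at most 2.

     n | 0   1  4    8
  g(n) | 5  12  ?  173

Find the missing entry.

The 3 known points determine the degree-2 polynomial uniquely.
Write g(n) = an^2 + bn + c. Substituting each data point gives a linear system:
  c = 5
  a + b + c = 12
  64a + 8b + c = 173
Solving the system yields a = 2, b = 5, c = 5.
So g(n) = 2n^2 + 5n + 5.
Then g(4) = 57.

57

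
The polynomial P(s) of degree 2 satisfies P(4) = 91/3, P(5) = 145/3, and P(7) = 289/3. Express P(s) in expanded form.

P(s) = 2s^2 - 5/3

Write P(s) = as^2 + bs + c. Substituting each data point gives a linear system:
  16a + 4b + c = 91/3
  25a + 5b + c = 145/3
  49a + 7b + c = 289/3
Solving the system yields a = 2, b = 0, c = -5/3.
So P(s) = 2s^2 - 5/3.
Check: P(4) = 91/3. ✓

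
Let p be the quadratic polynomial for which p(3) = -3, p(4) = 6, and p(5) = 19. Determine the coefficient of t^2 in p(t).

2

Write p(t) = at^2 + bt + c. Substituting each data point gives a linear system:
  9a + 3b + c = -3
  16a + 4b + c = 6
  25a + 5b + c = 19
Solving the system yields a = 2, b = -5, c = -6.
So p(t) = 2t^2 - 5t - 6.
The leading coefficient is 2.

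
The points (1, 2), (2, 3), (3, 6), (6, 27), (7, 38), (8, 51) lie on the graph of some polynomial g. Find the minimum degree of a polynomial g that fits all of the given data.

2

Divided differences on the nodes 1, 2, 3, 6, 7, 8:
  order 0: 2  3  6  27  38  51
  order 1: 1  3  7  11  13
  order 2: 1  1  1  1
  order 3: 0  0  0
  order 4: 0  0
  order 5: 0
The order-2 divided differences are all 1 (nonzero) and every higher order vanishes, so the data lies on a polynomial of degree exactly 2.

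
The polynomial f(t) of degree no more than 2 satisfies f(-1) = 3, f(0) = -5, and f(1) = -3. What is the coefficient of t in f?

Write f(t) = at^2 + bt + c. Substituting each data point gives a linear system:
  a - b + c = 3
  c = -5
  a + b + c = -3
Solving the system yields a = 5, b = -3, c = -5.
So f(t) = 5t^2 - 3t - 5.
The coefficient of t is -3.

-3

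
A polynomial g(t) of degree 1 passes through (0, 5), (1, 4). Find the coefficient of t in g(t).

-1

Write g(t) = at + b. Substituting each data point gives a linear system:
  b = 5
  a + b = 4
Solving the system yields a = -1, b = 5.
So g(t) = -t + 5.
The leading coefficient is -1.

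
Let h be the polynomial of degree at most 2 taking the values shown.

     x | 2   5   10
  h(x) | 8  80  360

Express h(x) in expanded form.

h(x) = 4x^2 - 4x

Using the Lagrange interpolation formula with nodes 2, 5, 10:
  L_0(x) = (x - 5)(x - 10) / 24
  L_1(x) = (x - 2)(x - 10) / -15
  L_2(x) = (x - 2)(x - 5) / 40
Then h(x) = 8·L_0(x) + 80·L_1(x) + 360·L_2(x).
Expanding and collecting terms gives h(x) = 4x^2 - 4x.
Check: h(5) = 80. ✓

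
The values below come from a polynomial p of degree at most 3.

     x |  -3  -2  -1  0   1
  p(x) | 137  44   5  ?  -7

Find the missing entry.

The 4 known points determine the degree-3 polynomial uniquely.
Write p(x) = ax^3 + bx^2 + cx + d. Substituting each data point gives a linear system:
  -27a + 9b - 3c + d = 137
  -8a + 4b - 2c + d = 44
  -a + b - c + d = 5
  a + b + c + d = -7
Solving the system yields a = -4, b = 3, c = -2, d = -4.
So p(x) = -4x^3 + 3x^2 - 2x - 4.
Then p(0) = -4.

-4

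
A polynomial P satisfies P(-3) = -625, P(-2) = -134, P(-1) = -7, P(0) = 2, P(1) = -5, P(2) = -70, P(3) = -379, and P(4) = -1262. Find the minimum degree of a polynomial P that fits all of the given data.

4

Forward differences of the values at t = -3, -2, -1, 0, 1, 2, 3, 4:
  P  : -625  -134  -7  2  -5  -70  -379  -1262
  Δ  : 491  127  9  -7  -65  -309  -883
  Δ^2: -364  -118  -16  -58  -244  -574
  Δ^3: 246  102  -42  -186  -330
  Δ^4: -144  -144  -144  -144
  Δ^5: 0  0  0
  Δ^6: 0  0
  Δ^7: 0
The fourth differences are constant (-144) and nonzero, while all higher differences vanish, so the minimal degree is 4.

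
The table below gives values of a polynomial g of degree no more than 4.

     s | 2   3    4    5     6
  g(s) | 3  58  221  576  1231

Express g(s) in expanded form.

Write g(s) = as^4 + bs^3 + cs^2 + ds + e. Substituting each data point gives a linear system:
  16a + 8b + 4c + 2d + e = 3
  81a + 27b + 9c + 3d + e = 58
  256a + 64b + 16c + 4d + e = 221
  625a + 125b + 25c + 5d + e = 576
  1296a + 216b + 36c + 6d + e = 1231
Solving the system yields a = 1, b = 0, c = -1, d = -5, e = 1.
So g(s) = s^4 - s^2 - 5s + 1.
Check: g(3) = 58. ✓

g(s) = s^4 - s^2 - 5s + 1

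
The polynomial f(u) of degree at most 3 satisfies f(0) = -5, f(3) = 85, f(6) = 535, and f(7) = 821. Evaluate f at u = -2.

-25

Write f(u) = au^3 + bu^2 + cu + d. Substituting each data point gives a linear system:
  d = -5
  27a + 9b + 3c + d = 85
  216a + 36b + 6c + d = 535
  343a + 49b + 7c + d = 821
Solving the system yields a = 2, b = 2, c = 6, d = -5.
So f(u) = 2u^3 + 2u^2 + 6u - 5.
Then f(-2) = -25.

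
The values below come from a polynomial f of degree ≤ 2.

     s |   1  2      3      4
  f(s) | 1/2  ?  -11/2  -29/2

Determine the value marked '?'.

-1/2

On equispaced nodes a degree-2 polynomial has vanishing third forward difference, so
  - f(1) + 3·f(2) - 3·f(3) + f(4) = 0.
Substituting the known values and solving for f(2):
  3·f(2) = -3/2
  f(2) = -1/2.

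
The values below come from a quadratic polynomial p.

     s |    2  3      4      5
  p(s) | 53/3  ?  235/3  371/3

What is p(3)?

The 3 known points determine the degree-2 polynomial uniquely.
Write p(s) = as^2 + bs + c. Substituting each data point gives a linear system:
  4a + 2b + c = 53/3
  16a + 4b + c = 235/3
  25a + 5b + c = 371/3
Solving the system yields a = 5, b = 1/3, c = -3.
So p(s) = 5s^2 + (1/3)s - 3.
Then p(3) = 43.

43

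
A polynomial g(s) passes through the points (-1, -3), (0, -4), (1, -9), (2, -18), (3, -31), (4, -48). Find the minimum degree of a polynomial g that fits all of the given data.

Forward differences of the values at s = -1, 0, 1, 2, 3, 4:
  g  : -3  -4  -9  -18  -31  -48
  Δ  : -1  -5  -9  -13  -17
  Δ^2: -4  -4  -4  -4
  Δ^3: 0  0  0
  Δ^4: 0  0
  Δ^5: 0
The second differences are constant (-4) and nonzero, while all higher differences vanish, so the minimal degree is 2.

2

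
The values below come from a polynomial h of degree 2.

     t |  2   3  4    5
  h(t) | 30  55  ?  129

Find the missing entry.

88

On equispaced nodes a degree-2 polynomial has vanishing third forward difference, so
  - h(2) + 3·h(3) - 3·h(4) + h(5) = 0.
Substituting the known values and solving for h(4):
  -3·h(4) = -264
  h(4) = 88.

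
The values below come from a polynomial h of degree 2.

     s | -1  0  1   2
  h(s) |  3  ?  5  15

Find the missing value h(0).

On equispaced nodes a degree-2 polynomial has vanishing third forward difference, so
  - h(-1) + 3·h(0) - 3·h(1) + h(2) = 0.
Substituting the known values and solving for h(0):
  3·h(0) = 3
  h(0) = 1.

1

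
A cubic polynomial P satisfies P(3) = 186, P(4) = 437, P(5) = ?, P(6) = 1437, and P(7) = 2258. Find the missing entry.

842

The 4 known points determine the degree-3 polynomial uniquely.
Write P(t) = at^3 + bt^2 + ct + d. Substituting each data point gives a linear system:
  27a + 9b + 3c + d = 186
  64a + 16b + 4c + d = 437
  216a + 36b + 6c + d = 1437
  343a + 49b + 7c + d = 2258
Solving the system yields a = 6, b = 5, c = -6, d = -3.
So P(t) = 6t³ + 5t² - 6t - 3.
Then P(5) = 842.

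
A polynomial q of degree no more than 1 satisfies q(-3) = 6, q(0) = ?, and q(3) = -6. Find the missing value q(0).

The 2 known points determine the degree-1 polynomial uniquely.
Write q(u) = au + b. Substituting each data point gives a linear system:
  -3a + b = 6
  3a + b = -6
Solving the system yields a = -2, b = 0.
So q(u) = -2u.
Then q(0) = 0.

0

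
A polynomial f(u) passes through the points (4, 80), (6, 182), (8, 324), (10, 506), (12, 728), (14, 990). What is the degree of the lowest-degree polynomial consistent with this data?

2

Forward differences of the values at u = 4, 6, 8, 10, 12, 14:
  f  : 80  182  324  506  728  990
  Δ  : 102  142  182  222  262
  Δ^2: 40  40  40  40
  Δ^3: 0  0  0
  Δ^4: 0  0
  Δ^5: 0
The second differences are constant (40) and nonzero, while all higher differences vanish, so the minimal degree is 2.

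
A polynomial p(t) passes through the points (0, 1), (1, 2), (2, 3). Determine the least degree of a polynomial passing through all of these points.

Forward differences of the values at t = 0, 1, 2:
  p  : 1  2  3
  Δ  : 1  1
  Δ^2: 0
The first differences are constant (1) and nonzero, while all higher differences vanish, so the minimal degree is 1.

1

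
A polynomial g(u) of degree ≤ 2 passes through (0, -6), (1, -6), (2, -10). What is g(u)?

g(u) = -2u^2 + 2u - 6

Write g(u) = au^2 + bu + c. Substituting each data point gives a linear system:
  c = -6
  a + b + c = -6
  4a + 2b + c = -10
Solving the system yields a = -2, b = 2, c = -6.
So g(u) = -2u² + 2u - 6.
Check: g(1) = -6. ✓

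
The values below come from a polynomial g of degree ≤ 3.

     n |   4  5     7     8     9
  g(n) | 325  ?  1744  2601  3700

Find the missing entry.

The 4 known points determine the degree-3 polynomial uniquely.
Write g(n) = an^3 + bn^2 + cn + d. Substituting each data point gives a linear system:
  64a + 16b + 4c + d = 325
  343a + 49b + 7c + d = 1744
  512a + 64b + 8c + d = 2601
  729a + 81b + 9c + d = 3700
Solving the system yields a = 5, b = 1, c = -3, d = 1.
So g(n) = 5n³ + n² - 3n + 1.
Then g(5) = 636.

636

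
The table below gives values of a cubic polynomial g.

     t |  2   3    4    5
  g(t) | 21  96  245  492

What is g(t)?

Write g(t) = at^3 + bt^2 + ct + d. Substituting each data point gives a linear system:
  8a + 4b + 2c + d = 21
  27a + 9b + 3c + d = 96
  64a + 16b + 4c + d = 245
  125a + 25b + 5c + d = 492
Solving the system yields a = 4, b = 1, c = -6, d = -3.
So g(t) = 4t^3 + t^2 - 6t - 3.
Check: g(2) = 21. ✓

g(t) = 4t^3 + t^2 - 6t - 3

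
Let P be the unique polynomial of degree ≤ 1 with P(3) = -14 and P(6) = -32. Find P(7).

-38

Using the Lagrange interpolation formula with nodes 3, 6:
  L_0(n) = (n - 6) / -3
  L_1(n) = (n - 3) / 3
Then P(n) = -14·L_0(n) - 32·L_1(n).
Expanding and collecting terms gives P(n) = -6n + 4.
Evaluating at n = 7: P(7) = -38.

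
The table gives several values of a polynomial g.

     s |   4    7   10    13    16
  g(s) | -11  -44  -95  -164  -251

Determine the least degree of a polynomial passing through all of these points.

Forward differences of the values at s = 4, 7, 10, 13, 16:
  g  : -11  -44  -95  -164  -251
  Δ  : -33  -51  -69  -87
  Δ^2: -18  -18  -18
  Δ^3: 0  0
  Δ^4: 0
The second differences are constant (-18) and nonzero, while all higher differences vanish, so the minimal degree is 2.

2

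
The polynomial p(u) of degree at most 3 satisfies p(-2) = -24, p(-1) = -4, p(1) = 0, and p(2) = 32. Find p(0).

Using the Lagrange interpolation formula with nodes -2, -1, 1, 2:
  L_0(u) = (u + 1)(u - 1)(u - 2) / -12
  L_1(u) = (u + 2)(u - 1)(u - 2) / 6
  L_2(u) = (u + 2)(u + 1)(u - 2) / -6
  L_3(u) = (u + 2)(u + 1)(u - 1) / 12
Then p(u) = -24·L_0(u) - 4·L_1(u) + 0·L_2(u) + 32·L_3(u).
Expanding and collecting terms gives p(u) = 4u³ + 2u² - 2u - 4.
Evaluating at u = 0: p(0) = -4.

-4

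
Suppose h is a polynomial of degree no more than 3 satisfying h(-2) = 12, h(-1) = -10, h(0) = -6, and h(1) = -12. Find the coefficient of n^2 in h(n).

-5

Write h(n) = an^3 + bn^2 + cn + d. Substituting each data point gives a linear system:
  -8a + 4b - 2c + d = 12
  -a + b - c + d = -10
  d = -6
  a + b + c + d = -12
Solving the system yields a = -6, b = -5, c = 5, d = -6.
So h(n) = -6n^3 - 5n^2 + 5n - 6.
The coefficient of n^2 is -5.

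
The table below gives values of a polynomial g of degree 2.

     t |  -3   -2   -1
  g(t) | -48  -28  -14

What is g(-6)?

-144

Using the Lagrange interpolation formula with nodes -3, -2, -1:
  L_0(t) = (t + 2)(t + 1) / 2
  L_1(t) = (t + 3)(t + 1) / -1
  L_2(t) = (t + 3)(t + 2) / 2
Then g(t) = -48·L_0(t) - 28·L_1(t) - 14·L_2(t).
Expanding and collecting terms gives g(t) = -3t^2 + 5t - 6.
Evaluating at t = -6: g(-6) = -144.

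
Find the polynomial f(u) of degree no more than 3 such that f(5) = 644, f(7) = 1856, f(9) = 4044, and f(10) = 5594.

Using the Lagrange interpolation formula with nodes 5, 7, 9, 10:
  L_0(u) = (u - 7)(u - 9)(u - 10) / -40
  L_1(u) = (u - 5)(u - 9)(u - 10) / 12
  L_2(u) = (u - 5)(u - 7)(u - 10) / -8
  L_3(u) = (u - 5)(u - 7)(u - 9) / 15
Then f(u) = 644·L_0(u) + 1856·L_1(u) + 4044·L_2(u) + 5594·L_3(u).
Expanding and collecting terms gives f(u) = 6u^3 - 4u^2 - 6.
Check: f(7) = 1856. ✓

f(u) = 6u^3 - 4u^2 - 6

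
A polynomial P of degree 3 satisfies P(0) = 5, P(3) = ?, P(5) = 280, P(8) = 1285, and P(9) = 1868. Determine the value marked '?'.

The 4 known points determine the degree-3 polynomial uniquely.
Write P(s) = as^3 + bs^2 + cs + d. Substituting each data point gives a linear system:
  d = 5
  125a + 25b + 5c + d = 280
  512a + 64b + 8c + d = 1285
  729a + 81b + 9c + d = 1868
Solving the system yields a = 3, b = -4, c = 0, d = 5.
So P(s) = 3s^3 - 4s^2 + 5.
Then P(3) = 50.

50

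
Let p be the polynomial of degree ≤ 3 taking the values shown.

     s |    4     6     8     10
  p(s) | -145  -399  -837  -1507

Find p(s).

Using the Lagrange interpolation formula with nodes 4, 6, 8, 10:
  L_0(s) = (s - 6)(s - 8)(s - 10) / -48
  L_1(s) = (s - 4)(s - 8)(s - 10) / 16
  L_2(s) = (s - 4)(s - 6)(s - 10) / -16
  L_3(s) = (s - 4)(s - 6)(s - 8) / 48
Then p(s) = -145·L_0(s) - 399·L_1(s) - 837·L_2(s) - 1507·L_3(s).
Expanding and collecting terms gives p(s) = -s^3 - 5s^2 - s + 3.
Check: p(10) = -1507. ✓

p(s) = -s^3 - 5s^2 - s + 3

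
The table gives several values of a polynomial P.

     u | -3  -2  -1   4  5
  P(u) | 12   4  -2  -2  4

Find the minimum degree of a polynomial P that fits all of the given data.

2

Divided differences on the nodes -3, -2, -1, 4, 5:
  order 0: 12  4  -2  -2  4
  order 1: -8  -6  0  6
  order 2: 1  1  1
  order 3: 0  0
  order 4: 0
The order-2 divided differences are all 1 (nonzero) and every higher order vanishes, so the data lies on a polynomial of degree exactly 2.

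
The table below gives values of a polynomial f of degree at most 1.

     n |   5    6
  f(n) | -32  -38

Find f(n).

Using the Lagrange interpolation formula with nodes 5, 6:
  L_0(n) = (n - 6) / -1
  L_1(n) = (n - 5) / 1
Then f(n) = -32·L_0(n) - 38·L_1(n).
Expanding and collecting terms gives f(n) = -6n - 2.
Check: f(6) = -38. ✓

f(n) = -6n - 2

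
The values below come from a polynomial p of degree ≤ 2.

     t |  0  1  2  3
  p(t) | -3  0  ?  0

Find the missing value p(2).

On equispaced nodes a degree-2 polynomial has vanishing third forward difference, so
  - p(0) + 3·p(1) - 3·p(2) + p(3) = 0.
Substituting the known values and solving for p(2):
  -3·p(2) = -3
  p(2) = 1.

1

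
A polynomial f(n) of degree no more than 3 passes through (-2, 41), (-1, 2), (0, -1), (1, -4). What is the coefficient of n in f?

Write f(n) = an^3 + bn^2 + cn + d. Substituting each data point gives a linear system:
  -8a + 4b - 2c + d = 41
  -a + b - c + d = 2
  d = -1
  a + b + c + d = -4
Solving the system yields a = -6, b = 0, c = 3, d = -1.
So f(n) = -6n³ + 3n - 1.
The coefficient of n is 3.

3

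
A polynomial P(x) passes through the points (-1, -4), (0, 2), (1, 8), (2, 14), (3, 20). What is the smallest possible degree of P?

Forward differences of the values at x = -1, 0, 1, 2, 3:
  P  : -4  2  8  14  20
  Δ  : 6  6  6  6
  Δ^2: 0  0  0
  Δ^3: 0  0
  Δ^4: 0
The first differences are constant (6) and nonzero, while all higher differences vanish, so the minimal degree is 1.

1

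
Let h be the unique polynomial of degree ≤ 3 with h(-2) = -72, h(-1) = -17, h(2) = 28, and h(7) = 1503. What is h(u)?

Using the Lagrange interpolation formula with nodes -2, -1, 2, 7:
  L_0(u) = (u + 1)(u - 2)(u - 7) / -36
  L_1(u) = (u + 2)(u - 2)(u - 7) / 24
  L_2(u) = (u + 2)(u + 1)(u - 7) / -60
  L_3(u) = (u + 2)(u + 1)(u - 2) / 360
Then h(u) = -72·L_0(u) - 17·L_1(u) + 28·L_2(u) + 1503·L_3(u).
Expanding and collecting terms gives h(u) = 5u^3 - 5u^2 + 5u - 2.
Check: h(-2) = -72. ✓

h(u) = 5u^3 - 5u^2 + 5u - 2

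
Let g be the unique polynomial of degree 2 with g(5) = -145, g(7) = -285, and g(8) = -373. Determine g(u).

Using the Lagrange interpolation formula with nodes 5, 7, 8:
  L_0(u) = (u - 7)(u - 8) / 6
  L_1(u) = (u - 5)(u - 8) / -2
  L_2(u) = (u - 5)(u - 7) / 3
Then g(u) = -145·L_0(u) - 285·L_1(u) - 373·L_2(u).
Expanding and collecting terms gives g(u) = -6u² + 2u - 5.
Check: g(8) = -373. ✓

g(u) = -6u^2 + 2u - 5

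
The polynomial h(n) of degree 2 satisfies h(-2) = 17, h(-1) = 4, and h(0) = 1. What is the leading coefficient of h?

Write h(n) = an^2 + bn + c. Substituting each data point gives a linear system:
  4a - 2b + c = 17
  a - b + c = 4
  c = 1
Solving the system yields a = 5, b = 2, c = 1.
So h(n) = 5n^2 + 2n + 1.
The leading coefficient is 5.

5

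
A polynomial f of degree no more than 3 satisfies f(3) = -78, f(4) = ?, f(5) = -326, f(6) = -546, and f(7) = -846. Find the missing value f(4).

On equispaced nodes a degree-3 polynomial has vanishing fourth forward difference, so
  f(3) - 4·f(4) + 6·f(5) - 4·f(6) + f(7) = 0.
Substituting the known values and solving for f(4):
  -4·f(4) = 696
  f(4) = -174.

-174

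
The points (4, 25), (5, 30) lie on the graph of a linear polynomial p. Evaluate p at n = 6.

Using the Lagrange interpolation formula with nodes 4, 5:
  L_0(n) = (n - 5) / -1
  L_1(n) = (n - 4) / 1
Then p(n) = 25·L_0(n) + 30·L_1(n).
Expanding and collecting terms gives p(n) = 5n + 5.
Evaluating at n = 6: p(6) = 35.

35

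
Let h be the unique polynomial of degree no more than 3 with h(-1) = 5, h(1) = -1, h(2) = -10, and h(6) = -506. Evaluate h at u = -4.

Write h(u) = au^3 + bu^2 + cu + d. Substituting each data point gives a linear system:
  -a + b - c + d = 5
  a + b + c + d = -1
  8a + 4b + 2c + d = -10
  216a + 36b + 6c + d = -506
Solving the system yields a = -3, b = 4, c = 0, d = -2.
So h(u) = -3u³ + 4u² - 2.
Then h(-4) = 254.

254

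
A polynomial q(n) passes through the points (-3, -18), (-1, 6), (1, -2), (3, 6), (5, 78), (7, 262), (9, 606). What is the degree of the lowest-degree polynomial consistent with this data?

3

Forward differences of the values at n = -3, -1, 1, 3, 5, 7, 9:
  q  : -18  6  -2  6  78  262  606
  Δ  : 24  -8  8  72  184  344
  Δ^2: -32  16  64  112  160
  Δ^3: 48  48  48  48
  Δ^4: 0  0  0
  Δ^5: 0  0
  Δ^6: 0
The third differences are constant (48) and nonzero, while all higher differences vanish, so the minimal degree is 3.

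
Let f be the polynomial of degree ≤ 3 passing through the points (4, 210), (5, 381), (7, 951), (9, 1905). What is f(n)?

f(n) = 2n^3 + 6n^2 - 5n + 6

Write f(n) = an^3 + bn^2 + cn + d. Substituting each data point gives a linear system:
  64a + 16b + 4c + d = 210
  125a + 25b + 5c + d = 381
  343a + 49b + 7c + d = 951
  729a + 81b + 9c + d = 1905
Solving the system yields a = 2, b = 6, c = -5, d = 6.
So f(n) = 2n³ + 6n² - 5n + 6.
Check: f(9) = 1905. ✓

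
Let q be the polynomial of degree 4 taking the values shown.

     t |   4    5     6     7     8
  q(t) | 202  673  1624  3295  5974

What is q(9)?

Write q(t) = at^4 + bt^3 + ct^2 + dt + e. Substituting each data point gives a linear system:
  256a + 64b + 16c + 4d + e = 202
  625a + 125b + 25c + 5d + e = 673
  1296a + 216b + 36c + 6d + e = 1624
  2401a + 343b + 49c + 7d + e = 3295
  4096a + 512b + 64c + 8d + e = 5974
Solving the system yields a = 2, b = -4, c = -2, d = -5, e = -2.
So q(t) = 2t^4 - 4t^3 - 2t^2 - 5t - 2.
Then q(9) = 9997.

9997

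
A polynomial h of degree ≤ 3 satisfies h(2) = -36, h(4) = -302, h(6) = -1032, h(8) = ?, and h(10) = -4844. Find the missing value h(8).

The 4 known points determine the degree-3 polynomial uniquely.
Write h(s) = as^3 + bs^2 + cs + d. Substituting each data point gives a linear system:
  8a + 4b + 2c + d = -36
  64a + 16b + 4c + d = -302
  216a + 36b + 6c + d = -1032
  1000a + 100b + 10c + d = -4844
Solving the system yields a = -5, b = 2, c = -5, d = 6.
So h(s) = -5s^3 + 2s^2 - 5s + 6.
Then h(8) = -2466.

-2466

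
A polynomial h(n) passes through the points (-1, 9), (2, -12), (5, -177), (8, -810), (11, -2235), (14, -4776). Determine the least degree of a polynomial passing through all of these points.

Forward differences of the values at n = -1, 2, 5, 8, 11, 14:
  h  : 9  -12  -177  -810  -2235  -4776
  Δ  : -21  -165  -633  -1425  -2541
  Δ^2: -144  -468  -792  -1116
  Δ^3: -324  -324  -324
  Δ^4: 0  0
  Δ^5: 0
The third differences are constant (-324) and nonzero, while all higher differences vanish, so the minimal degree is 3.

3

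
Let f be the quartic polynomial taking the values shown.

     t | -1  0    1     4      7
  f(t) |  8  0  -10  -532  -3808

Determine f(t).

Write f(t) = at^4 + bt^3 + ct^2 + dt + e. Substituting each data point gives a linear system:
  a - b + c - d + e = 8
  e = 0
  a + b + c + d + e = -10
  256a + 64b + 16c + 4d + e = -532
  2401a + 343b + 49c + 7d + e = -3808
Solving the system yields a = -1, b = -4, c = 0, d = -5, e = 0.
So f(t) = -t^4 - 4t^3 - 5t.
Check: f(-1) = 8. ✓

f(t) = -t^4 - 4t^3 - 5t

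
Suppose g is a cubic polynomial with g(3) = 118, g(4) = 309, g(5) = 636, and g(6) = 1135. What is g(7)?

Write g(u) = au^3 + bu^2 + cu + d. Substituting each data point gives a linear system:
  27a + 9b + 3c + d = 118
  64a + 16b + 4c + d = 309
  125a + 25b + 5c + d = 636
  216a + 36b + 6c + d = 1135
Solving the system yields a = 6, b = -4, c = -3, d = 1.
So g(u) = 6u^3 - 4u^2 - 3u + 1.
Then g(7) = 1842.

1842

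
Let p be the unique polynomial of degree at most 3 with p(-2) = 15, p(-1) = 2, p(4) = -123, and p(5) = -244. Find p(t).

p(t) = -2t^3 + t + 1

Using the Lagrange interpolation formula with nodes -2, -1, 4, 5:
  L_0(t) = (t + 1)(t - 4)(t - 5) / -42
  L_1(t) = (t + 2)(t - 4)(t - 5) / 30
  L_2(t) = (t + 2)(t + 1)(t - 5) / -30
  L_3(t) = (t + 2)(t + 1)(t - 4) / 42
Then p(t) = 15·L_0(t) + 2·L_1(t) - 123·L_2(t) - 244·L_3(t).
Expanding and collecting terms gives p(t) = -2t^3 + t + 1.
Check: p(5) = -244. ✓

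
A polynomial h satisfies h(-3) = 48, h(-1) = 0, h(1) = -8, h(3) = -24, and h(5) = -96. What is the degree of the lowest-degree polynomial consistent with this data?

Forward differences of the values at s = -3, -1, 1, 3, 5:
  h  : 48  0  -8  -24  -96
  Δ  : -48  -8  -16  -72
  Δ^2: 40  -8  -56
  Δ^3: -48  -48
  Δ^4: 0
The third differences are constant (-48) and nonzero, while all higher differences vanish, so the minimal degree is 3.

3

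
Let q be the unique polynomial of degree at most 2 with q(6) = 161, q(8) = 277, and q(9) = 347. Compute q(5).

Write q(n) = an^2 + bn + c. Substituting each data point gives a linear system:
  36a + 6b + c = 161
  64a + 8b + c = 277
  81a + 9b + c = 347
Solving the system yields a = 4, b = 2, c = 5.
So q(n) = 4n^2 + 2n + 5.
Then q(5) = 115.

115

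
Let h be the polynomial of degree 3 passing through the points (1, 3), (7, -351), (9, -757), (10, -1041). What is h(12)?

Using the Lagrange interpolation formula with nodes 1, 7, 9, 10:
  L_0(n) = (n - 7)(n - 9)(n - 10) / -432
  L_1(n) = (n - 1)(n - 9)(n - 10) / 36
  L_2(n) = (n - 1)(n - 7)(n - 10) / -16
  L_3(n) = (n - 1)(n - 7)(n - 9) / 27
Then h(n) = 3·L_0(n) - 351·L_1(n) - 757·L_2(n) - 1041·L_3(n).
Expanding and collecting terms gives h(n) = -n^3 - n^2 + 6n - 1.
Evaluating at n = 12: h(12) = -1801.

-1801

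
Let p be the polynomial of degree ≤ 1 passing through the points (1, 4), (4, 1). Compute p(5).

0

Write p(s) = as + b. Substituting each data point gives a linear system:
  a + b = 4
  4a + b = 1
Solving the system yields a = -1, b = 5.
So p(s) = -s + 5.
Then p(5) = 0.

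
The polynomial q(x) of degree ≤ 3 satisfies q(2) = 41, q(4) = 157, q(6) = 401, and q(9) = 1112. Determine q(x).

q(x) = x^3 + 4x^2 + 6x + 5

Using the Lagrange interpolation formula with nodes 2, 4, 6, 9:
  L_0(x) = (x - 4)(x - 6)(x - 9) / -56
  L_1(x) = (x - 2)(x - 6)(x - 9) / 20
  L_2(x) = (x - 2)(x - 4)(x - 9) / -24
  L_3(x) = (x - 2)(x - 4)(x - 6) / 105
Then q(x) = 41·L_0(x) + 157·L_1(x) + 401·L_2(x) + 1112·L_3(x).
Expanding and collecting terms gives q(x) = x³ + 4x² + 6x + 5.
Check: q(6) = 401. ✓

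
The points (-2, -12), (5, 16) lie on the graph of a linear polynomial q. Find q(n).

Using the Lagrange interpolation formula with nodes -2, 5:
  L_0(n) = (n - 5) / -7
  L_1(n) = (n + 2) / 7
Then q(n) = -12·L_0(n) + 16·L_1(n).
Expanding and collecting terms gives q(n) = 4n - 4.
Check: q(5) = 16. ✓

q(n) = 4n - 4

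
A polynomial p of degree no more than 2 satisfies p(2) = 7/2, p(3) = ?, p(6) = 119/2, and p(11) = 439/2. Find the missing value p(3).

The 3 known points determine the degree-2 polynomial uniquely.
Write p(n) = an^2 + bn + c. Substituting each data point gives a linear system:
  4a + 2b + c = 7/2
  36a + 6b + c = 119/2
  121a + 11b + c = 439/2
Solving the system yields a = 2, b = -2, c = -1/2.
So p(n) = 2n² - 2n - 1/2.
Then p(3) = 23/2.

23/2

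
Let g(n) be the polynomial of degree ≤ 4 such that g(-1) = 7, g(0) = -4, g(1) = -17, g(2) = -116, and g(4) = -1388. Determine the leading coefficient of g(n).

-4

Write g(n) = an^4 + bn^3 + cn^2 + dn + e. Substituting each data point gives a linear system:
  a - b + c - d + e = 7
  e = -4
  a + b + c + d + e = -17
  16a + 8b + 4c + 2d + e = -116
  256a + 64b + 16c + 4d + e = -1388
Solving the system yields a = -4, b = -6, c = 3, d = -6, e = -4.
So g(n) = -4n⁴ - 6n³ + 3n² - 6n - 4.
The leading coefficient is -4.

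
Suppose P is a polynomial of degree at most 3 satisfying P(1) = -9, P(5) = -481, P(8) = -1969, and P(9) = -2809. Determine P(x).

Write P(x) = ax^3 + bx^2 + cx + d. Substituting each data point gives a linear system:
  a + b + c + d = -9
  125a + 25b + 5c + d = -481
  512a + 64b + 8c + d = -1969
  729a + 81b + 9c + d = -2809
Solving the system yields a = -4, b = 2, c = -6, d = -1.
So P(x) = -4x^3 + 2x^2 - 6x - 1.
Check: P(8) = -1969. ✓

P(x) = -4x^3 + 2x^2 - 6x - 1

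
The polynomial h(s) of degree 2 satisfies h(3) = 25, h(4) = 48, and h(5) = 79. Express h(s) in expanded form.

h(s) = 4s^2 - 5s + 4

Write h(s) = as^2 + bs + c. Substituting each data point gives a linear system:
  9a + 3b + c = 25
  16a + 4b + c = 48
  25a + 5b + c = 79
Solving the system yields a = 4, b = -5, c = 4.
So h(s) = 4s^2 - 5s + 4.
Check: h(5) = 79. ✓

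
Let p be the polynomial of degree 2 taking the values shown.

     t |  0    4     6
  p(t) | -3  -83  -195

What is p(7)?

-269

Using the Lagrange interpolation formula with nodes 0, 4, 6:
  L_0(t) = (t - 4)(t - 6) / 24
  L_1(t) = t(t - 6) / -8
  L_2(t) = t(t - 4) / 12
Then p(t) = -3·L_0(t) - 83·L_1(t) - 195·L_2(t).
Expanding and collecting terms gives p(t) = -6t^2 + 4t - 3.
Evaluating at t = 7: p(7) = -269.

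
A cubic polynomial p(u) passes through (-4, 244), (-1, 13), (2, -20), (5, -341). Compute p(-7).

1159

Using the Lagrange interpolation formula with nodes -4, -1, 2, 5:
  L_0(u) = (u + 1)(u - 2)(u - 5) / -162
  L_1(u) = (u + 4)(u - 2)(u - 5) / 54
  L_2(u) = (u + 4)(u + 1)(u - 5) / -54
  L_3(u) = (u + 4)(u + 1)(u - 2) / 162
Then p(u) = 244·L_0(u) + 13·L_1(u) - 20·L_2(u) - 341·L_3(u).
Expanding and collecting terms gives p(u) = -3u^3 + 2u^2 - 4u + 4.
Evaluating at u = -7: p(-7) = 1159.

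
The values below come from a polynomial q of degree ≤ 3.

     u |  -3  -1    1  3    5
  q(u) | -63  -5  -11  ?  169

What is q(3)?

On equispaced nodes a degree-3 polynomial has vanishing fourth forward difference, so
  q(-3) - 4·q(-1) + 6·q(1) - 4·q(3) + q(5) = 0.
Substituting the known values and solving for q(3):
  -4·q(3) = -60
  q(3) = 15.

15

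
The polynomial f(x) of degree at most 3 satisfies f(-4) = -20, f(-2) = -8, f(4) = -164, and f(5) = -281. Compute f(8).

Write f(x) = ax^3 + bx^2 + cx + d. Substituting each data point gives a linear system:
  -64a + 16b - 4c + d = -20
  -8a + 4b - 2c + d = -8
  64a + 16b + 4c + d = -164
  125a + 25b + 5c + d = -281
Solving the system yields a = -1, b = -6, c = -2, d = 4.
So f(x) = -x³ - 6x² - 2x + 4.
Then f(8) = -908.

-908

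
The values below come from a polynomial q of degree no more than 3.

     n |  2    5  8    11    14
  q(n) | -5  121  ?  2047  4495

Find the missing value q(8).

697

The 4 known points determine the degree-3 polynomial uniquely.
Write q(n) = an^3 + bn^2 + cn + d. Substituting each data point gives a linear system:
  8a + 4b + 2c + d = -5
  125a + 25b + 5c + d = 121
  1331a + 121b + 11c + d = 2047
  2744a + 196b + 14c + d = 4495
Solving the system yields a = 2, b = -5, c = -1, d = 1.
So q(n) = 2n^3 - 5n^2 - n + 1.
Then q(8) = 697.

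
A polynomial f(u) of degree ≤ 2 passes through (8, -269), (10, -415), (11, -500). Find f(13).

Write f(u) = au^2 + bu + c. Substituting each data point gives a linear system:
  64a + 8b + c = -269
  100a + 10b + c = -415
  121a + 11b + c = -500
Solving the system yields a = -4, b = -1, c = -5.
So f(u) = -4u^2 - u - 5.
Then f(13) = -694.

-694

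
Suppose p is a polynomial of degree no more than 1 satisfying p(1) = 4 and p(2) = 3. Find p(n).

p(n) = -n + 5

Write p(n) = an + b. Substituting each data point gives a linear system:
  a + b = 4
  2a + b = 3
Solving the system yields a = -1, b = 5.
So p(n) = -n + 5.
Check: p(1) = 4. ✓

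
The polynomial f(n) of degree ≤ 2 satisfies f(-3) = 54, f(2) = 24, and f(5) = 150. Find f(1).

6

Write f(n) = an^2 + bn + c. Substituting each data point gives a linear system:
  9a - 3b + c = 54
  4a + 2b + c = 24
  25a + 5b + c = 150
Solving the system yields a = 6, b = 0, c = 0.
So f(n) = 6n^2.
Then f(1) = 6.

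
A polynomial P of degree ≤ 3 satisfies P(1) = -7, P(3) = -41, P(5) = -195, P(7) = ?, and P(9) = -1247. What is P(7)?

The 4 known points determine the degree-3 polynomial uniquely.
Write P(u) = au^3 + bu^2 + cu + d. Substituting each data point gives a linear system:
  a + b + c + d = -7
  27a + 9b + 3c + d = -41
  125a + 25b + 5c + d = -195
  729a + 81b + 9c + d = -1247
Solving the system yields a = -2, b = 3, c = -3, d = -5.
So P(u) = -2u^3 + 3u^2 - 3u - 5.
Then P(7) = -565.

-565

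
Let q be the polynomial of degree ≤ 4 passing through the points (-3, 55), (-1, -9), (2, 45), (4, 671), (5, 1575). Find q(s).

Using the Lagrange interpolation formula with nodes -3, -1, 2, 4, 5:
  L_0(s) = (s + 1)(s - 2)(s - 4)(s - 5) / 560
  L_1(s) = (s + 3)(s - 2)(s - 4)(s - 5) / -180
  L_2(s) = (s + 3)(s + 1)(s - 4)(s - 5) / 90
  L_3(s) = (s + 3)(s + 1)(s - 2)(s - 5) / -70
  L_4(s) = (s + 3)(s + 1)(s - 2)(s - 4) / 144
Then q(s) = 55·L_0(s) - 9·L_1(s) + 45·L_2(s) + 671·L_3(s) + 1575·L_4(s).
Expanding and collecting terms gives q(s) = 2s^4 + 3s^3 - 2s^2 + s - 5.
Check: q(2) = 45. ✓

q(s) = 2s^4 + 3s^3 - 2s^2 + s - 5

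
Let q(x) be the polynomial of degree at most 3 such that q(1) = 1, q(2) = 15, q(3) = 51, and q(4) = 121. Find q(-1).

-9

Using the Lagrange interpolation formula with nodes 1, 2, 3, 4:
  L_0(x) = (x - 2)(x - 3)(x - 4) / -6
  L_1(x) = (x - 1)(x - 3)(x - 4) / 2
  L_2(x) = (x - 1)(x - 2)(x - 4) / -2
  L_3(x) = (x - 1)(x - 2)(x - 3) / 6
Then q(x) = 1·L_0(x) + 15·L_1(x) + 51·L_2(x) + 121·L_3(x).
Expanding and collecting terms gives q(x) = 2x^3 - x^2 + 3x - 3.
Evaluating at x = -1: q(-1) = -9.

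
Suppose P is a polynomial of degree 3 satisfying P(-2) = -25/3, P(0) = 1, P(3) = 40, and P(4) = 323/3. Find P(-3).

-44

Write P(t) = at^3 + bt^2 + ct + d. Substituting each data point gives a linear system:
  -8a + 4b - 2c + d = -25/3
  d = 1
  27a + 9b + 3c + d = 40
  64a + 16b + 4c + d = 323/3
Solving the system yields a = 2, b = -1/3, c = -4, d = 1.
So P(t) = 2t^3 - (1/3)t^2 - 4t + 1.
Then P(-3) = -44.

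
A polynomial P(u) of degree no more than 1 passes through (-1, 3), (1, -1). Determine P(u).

P(u) = -2u + 1

Write P(u) = au + b. Substituting each data point gives a linear system:
  -a + b = 3
  a + b = -1
Solving the system yields a = -2, b = 1.
So P(u) = -2u + 1.
Check: P(1) = -1. ✓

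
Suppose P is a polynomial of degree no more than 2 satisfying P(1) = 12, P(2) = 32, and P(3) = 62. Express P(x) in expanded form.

P(x) = 5x^2 + 5x + 2

Write P(x) = ax^2 + bx + c. Substituting each data point gives a linear system:
  a + b + c = 12
  4a + 2b + c = 32
  9a + 3b + c = 62
Solving the system yields a = 5, b = 5, c = 2.
So P(x) = 5x^2 + 5x + 2.
Check: P(3) = 62. ✓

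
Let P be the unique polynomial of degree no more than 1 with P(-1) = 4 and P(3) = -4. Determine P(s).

Using the Lagrange interpolation formula with nodes -1, 3:
  L_0(s) = (s - 3) / -4
  L_1(s) = (s + 1) / 4
Then P(s) = 4·L_0(s) - 4·L_1(s).
Expanding and collecting terms gives P(s) = -2s + 2.
Check: P(-1) = 4. ✓

P(s) = -2s + 2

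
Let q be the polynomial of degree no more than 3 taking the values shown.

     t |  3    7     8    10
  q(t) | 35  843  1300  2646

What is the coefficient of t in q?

Write q(t) = at^3 + bt^2 + ct + d. Substituting each data point gives a linear system:
  27a + 9b + 3c + d = 35
  343a + 49b + 7c + d = 843
  512a + 64b + 8c + d = 1300
  1000a + 100b + 10c + d = 2646
Solving the system yields a = 3, b = -3, c = -5, d = -4.
So q(t) = 3t^3 - 3t^2 - 5t - 4.
The coefficient of t is -5.

-5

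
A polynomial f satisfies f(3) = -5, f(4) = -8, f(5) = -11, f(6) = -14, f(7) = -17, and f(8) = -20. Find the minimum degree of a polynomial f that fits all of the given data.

1

Forward differences of the values at u = 3, 4, 5, 6, 7, 8:
  f  : -5  -8  -11  -14  -17  -20
  Δ  : -3  -3  -3  -3  -3
  Δ^2: 0  0  0  0
  Δ^3: 0  0  0
  Δ^4: 0  0
  Δ^5: 0
The first differences are constant (-3) and nonzero, while all higher differences vanish, so the minimal degree is 1.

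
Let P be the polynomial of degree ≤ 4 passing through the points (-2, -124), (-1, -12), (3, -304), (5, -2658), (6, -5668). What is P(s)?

Write P(s) = as^4 + bs^3 + cs^2 + ds + e. Substituting each data point gives a linear system:
  16a - 8b + 4c - 2d + e = -124
  a - b + c - d + e = -12
  81a + 27b + 9c + 3d + e = -304
  625a + 125b + 25c + 5d + e = -2658
  1296a + 216b + 36c + 6d + e = -5668
Solving the system yields a = -5, b = 4, c = -2, d = 3, e = 2.
So P(s) = -5s^4 + 4s^3 - 2s^2 + 3s + 2.
Check: P(-1) = -12. ✓

P(s) = -5s^4 + 4s^3 - 2s^2 + 3s + 2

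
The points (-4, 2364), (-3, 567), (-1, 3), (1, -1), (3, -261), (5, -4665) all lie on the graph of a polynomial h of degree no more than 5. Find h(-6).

Using the Lagrange interpolation formula with nodes -4, -3, -1, 1, 3, 5:
  L_0(u) = (u + 3)(u + 1)(u - 1)(u - 3)(u - 5) / -945
  L_1(u) = (u + 4)(u + 1)(u - 1)(u - 3)(u - 5) / 384
  L_2(u) = (u + 4)(u + 3)(u - 1)(u - 3)(u - 5) / -288
  L_3(u) = (u + 4)(u + 3)(u + 1)(u - 3)(u - 5) / 320
  L_4(u) = (u + 4)(u + 3)(u + 1)(u - 1)(u - 5) / -672
  L_5(u) = (u + 4)(u + 3)(u + 1)(u - 1)(u - 3) / 3456
Then h(u) = 2364·L_0(u) + 567·L_1(u) + 3·L_2(u) - 1·L_3(u) - 261·L_4(u) - 4665·L_5(u).
Expanding and collecting terms gives h(u) = -2u^5 + 2u^4 + 3u^3 - u^2 - 3u.
Evaluating at u = -6: h(-6) = 17478.

17478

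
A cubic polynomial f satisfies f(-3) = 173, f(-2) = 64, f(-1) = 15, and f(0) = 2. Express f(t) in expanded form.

f(t) = -4t^3 + 6t^2 - 3t + 2

Using the Lagrange interpolation formula with nodes -3, -2, -1, 0:
  L_0(t) = (t + 2)(t + 1)t / -6
  L_1(t) = (t + 3)(t + 1)t / 2
  L_2(t) = (t + 3)(t + 2)t / -2
  L_3(t) = (t + 3)(t + 2)(t + 1) / 6
Then f(t) = 173·L_0(t) + 64·L_1(t) + 15·L_2(t) + 2·L_3(t).
Expanding and collecting terms gives f(t) = -4t^3 + 6t^2 - 3t + 2.
Check: f(-3) = 173. ✓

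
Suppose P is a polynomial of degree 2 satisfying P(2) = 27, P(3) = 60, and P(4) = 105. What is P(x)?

Write P(x) = ax^2 + bx + c. Substituting each data point gives a linear system:
  4a + 2b + c = 27
  9a + 3b + c = 60
  16a + 4b + c = 105
Solving the system yields a = 6, b = 3, c = -3.
So P(x) = 6x^2 + 3x - 3.
Check: P(2) = 27. ✓

P(x) = 6x^2 + 3x - 3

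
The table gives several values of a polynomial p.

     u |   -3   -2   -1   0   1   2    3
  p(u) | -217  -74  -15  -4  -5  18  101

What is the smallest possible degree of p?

Forward differences of the values at u = -3, -2, -1, 0, 1, 2, 3:
  p  : -217  -74  -15  -4  -5  18  101
  Δ  : 143  59  11  -1  23  83
  Δ^2: -84  -48  -12  24  60
  Δ^3: 36  36  36  36
  Δ^4: 0  0  0
  Δ^5: 0  0
  Δ^6: 0
The third differences are constant (36) and nonzero, while all higher differences vanish, so the minimal degree is 3.

3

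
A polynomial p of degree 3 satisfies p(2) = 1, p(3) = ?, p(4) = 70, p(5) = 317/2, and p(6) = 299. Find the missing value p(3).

43/2

On equispaced nodes a degree-3 polynomial has vanishing fourth forward difference, so
  p(2) - 4·p(3) + 6·p(4) - 4·p(5) + p(6) = 0.
Substituting the known values and solving for p(3):
  -4·p(3) = -86
  p(3) = 43/2.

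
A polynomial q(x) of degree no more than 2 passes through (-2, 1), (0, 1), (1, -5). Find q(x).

Write q(x) = ax^2 + bx + c. Substituting each data point gives a linear system:
  4a - 2b + c = 1
  c = 1
  a + b + c = -5
Solving the system yields a = -2, b = -4, c = 1.
So q(x) = -2x^2 - 4x + 1.
Check: q(1) = -5. ✓

q(x) = -2x^2 - 4x + 1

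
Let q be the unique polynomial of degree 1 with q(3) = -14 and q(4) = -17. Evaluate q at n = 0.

Using the Lagrange interpolation formula with nodes 3, 4:
  L_0(n) = (n - 4) / -1
  L_1(n) = (n - 3) / 1
Then q(n) = -14·L_0(n) - 17·L_1(n).
Expanding and collecting terms gives q(n) = -3n - 5.
Evaluating at n = 0: q(0) = -5.

-5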